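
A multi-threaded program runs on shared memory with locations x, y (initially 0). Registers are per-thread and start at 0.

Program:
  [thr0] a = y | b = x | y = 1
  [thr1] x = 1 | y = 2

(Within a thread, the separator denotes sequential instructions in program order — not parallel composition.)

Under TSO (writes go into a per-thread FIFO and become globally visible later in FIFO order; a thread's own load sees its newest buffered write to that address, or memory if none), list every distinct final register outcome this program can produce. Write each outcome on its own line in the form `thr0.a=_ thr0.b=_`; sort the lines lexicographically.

thr0.a=0 thr0.b=0
thr0.a=0 thr0.b=1
thr0.a=2 thr0.b=1

outcome vector order: (thr0.a,thr0.b)
|TSO outcomes| = 3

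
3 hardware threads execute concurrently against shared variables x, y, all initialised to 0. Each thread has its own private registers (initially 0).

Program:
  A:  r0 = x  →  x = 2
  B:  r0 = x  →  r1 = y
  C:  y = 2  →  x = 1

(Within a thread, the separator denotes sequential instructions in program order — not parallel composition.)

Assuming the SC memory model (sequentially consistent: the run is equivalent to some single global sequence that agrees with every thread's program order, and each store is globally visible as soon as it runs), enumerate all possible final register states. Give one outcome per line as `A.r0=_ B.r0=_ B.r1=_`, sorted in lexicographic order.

A.r0=0 B.r0=0 B.r1=0
A.r0=0 B.r0=0 B.r1=2
A.r0=0 B.r0=1 B.r1=2
A.r0=0 B.r0=2 B.r1=0
A.r0=0 B.r0=2 B.r1=2
A.r0=1 B.r0=0 B.r1=0
A.r0=1 B.r0=0 B.r1=2
A.r0=1 B.r0=1 B.r1=2
A.r0=1 B.r0=2 B.r1=2

outcome vector order: (A.r0,B.r0,B.r1)
|SC outcomes| = 9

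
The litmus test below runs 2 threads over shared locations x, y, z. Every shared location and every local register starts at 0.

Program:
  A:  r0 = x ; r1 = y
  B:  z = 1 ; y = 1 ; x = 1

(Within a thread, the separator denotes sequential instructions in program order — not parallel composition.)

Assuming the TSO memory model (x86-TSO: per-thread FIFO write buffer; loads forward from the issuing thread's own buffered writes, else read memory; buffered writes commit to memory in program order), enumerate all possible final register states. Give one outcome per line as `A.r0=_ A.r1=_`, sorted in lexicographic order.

A.r0=0 A.r1=0
A.r0=0 A.r1=1
A.r0=1 A.r1=1

outcome vector order: (A.r0,A.r1)
|TSO outcomes| = 3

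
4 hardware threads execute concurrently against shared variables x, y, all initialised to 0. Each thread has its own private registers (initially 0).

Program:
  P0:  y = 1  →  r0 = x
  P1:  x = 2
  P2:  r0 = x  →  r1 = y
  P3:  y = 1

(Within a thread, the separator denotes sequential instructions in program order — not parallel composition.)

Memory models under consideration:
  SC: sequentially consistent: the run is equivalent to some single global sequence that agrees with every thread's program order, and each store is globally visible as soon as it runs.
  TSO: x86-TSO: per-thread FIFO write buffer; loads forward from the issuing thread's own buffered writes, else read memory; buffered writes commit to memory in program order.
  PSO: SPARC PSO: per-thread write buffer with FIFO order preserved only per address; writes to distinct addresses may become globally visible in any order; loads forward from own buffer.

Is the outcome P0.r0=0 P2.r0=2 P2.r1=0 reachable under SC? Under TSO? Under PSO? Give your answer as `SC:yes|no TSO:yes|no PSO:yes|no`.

SC:no TSO:yes PSO:yes

outcome vector order: (P0.r0,P2.r0,P2.r1)
under SC → 0/0/0; 0/0/1; 0/2/1; 2/0/0; 2/0/1; 2/2/0; 2/2/1
under TSO → 0/0/0; 0/0/1; 0/2/0; 0/2/1; 2/0/0; 2/0/1; 2/2/0; 2/2/1
under PSO → 0/0/0; 0/0/1; 0/2/0; 0/2/1; 2/0/0; 2/0/1; 2/2/0; 2/2/1
target 0/2/0 ∈ {TSO,PSO}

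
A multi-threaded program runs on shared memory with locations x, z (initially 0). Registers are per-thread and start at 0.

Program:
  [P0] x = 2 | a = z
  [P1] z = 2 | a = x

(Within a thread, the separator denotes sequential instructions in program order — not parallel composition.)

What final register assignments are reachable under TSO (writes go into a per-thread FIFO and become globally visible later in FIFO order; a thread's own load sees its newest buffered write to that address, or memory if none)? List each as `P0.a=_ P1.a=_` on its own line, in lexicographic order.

P0.a=0 P1.a=0
P0.a=0 P1.a=2
P0.a=2 P1.a=0
P0.a=2 P1.a=2

outcome vector order: (P0.a,P1.a)
|TSO outcomes| = 4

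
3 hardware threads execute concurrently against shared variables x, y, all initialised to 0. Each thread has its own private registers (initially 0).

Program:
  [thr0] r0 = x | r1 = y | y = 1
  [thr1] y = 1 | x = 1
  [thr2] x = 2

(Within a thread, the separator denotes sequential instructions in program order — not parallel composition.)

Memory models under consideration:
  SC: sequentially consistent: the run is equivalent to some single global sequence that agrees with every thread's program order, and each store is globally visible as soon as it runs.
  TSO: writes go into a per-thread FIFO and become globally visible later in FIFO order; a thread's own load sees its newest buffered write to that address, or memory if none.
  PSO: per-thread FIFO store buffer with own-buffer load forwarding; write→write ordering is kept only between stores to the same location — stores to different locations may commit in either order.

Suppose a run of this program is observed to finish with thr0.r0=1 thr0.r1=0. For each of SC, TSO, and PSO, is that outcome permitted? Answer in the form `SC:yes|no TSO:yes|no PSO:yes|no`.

SC:no TSO:no PSO:yes

outcome vector order: (thr0.r0,thr0.r1)
SC (5): 0/0; 0/1; 1/1; 2/0; 2/1
TSO (5): 0/0; 0/1; 1/1; 2/0; 2/1
PSO (6): 0/0; 0/1; 1/0; 1/1; 2/0; 2/1
target 1/0 ∈ {PSO}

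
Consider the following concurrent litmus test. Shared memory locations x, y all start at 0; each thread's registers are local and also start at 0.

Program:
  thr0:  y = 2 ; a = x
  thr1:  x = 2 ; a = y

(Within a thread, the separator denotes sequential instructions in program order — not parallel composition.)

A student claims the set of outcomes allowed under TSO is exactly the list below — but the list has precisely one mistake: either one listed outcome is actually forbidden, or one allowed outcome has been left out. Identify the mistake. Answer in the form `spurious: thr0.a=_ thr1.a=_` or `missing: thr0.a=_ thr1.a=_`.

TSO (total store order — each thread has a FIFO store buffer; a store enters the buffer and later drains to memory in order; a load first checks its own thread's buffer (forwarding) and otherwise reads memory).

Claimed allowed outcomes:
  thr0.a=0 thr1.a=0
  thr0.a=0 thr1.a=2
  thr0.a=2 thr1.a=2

missing: thr0.a=2 thr1.a=0

outcome vector order: (thr0.a,thr1.a)
TSO (4): 0/0, 0/2, 2/0, 2/2
TSO∖claimed = {2/0}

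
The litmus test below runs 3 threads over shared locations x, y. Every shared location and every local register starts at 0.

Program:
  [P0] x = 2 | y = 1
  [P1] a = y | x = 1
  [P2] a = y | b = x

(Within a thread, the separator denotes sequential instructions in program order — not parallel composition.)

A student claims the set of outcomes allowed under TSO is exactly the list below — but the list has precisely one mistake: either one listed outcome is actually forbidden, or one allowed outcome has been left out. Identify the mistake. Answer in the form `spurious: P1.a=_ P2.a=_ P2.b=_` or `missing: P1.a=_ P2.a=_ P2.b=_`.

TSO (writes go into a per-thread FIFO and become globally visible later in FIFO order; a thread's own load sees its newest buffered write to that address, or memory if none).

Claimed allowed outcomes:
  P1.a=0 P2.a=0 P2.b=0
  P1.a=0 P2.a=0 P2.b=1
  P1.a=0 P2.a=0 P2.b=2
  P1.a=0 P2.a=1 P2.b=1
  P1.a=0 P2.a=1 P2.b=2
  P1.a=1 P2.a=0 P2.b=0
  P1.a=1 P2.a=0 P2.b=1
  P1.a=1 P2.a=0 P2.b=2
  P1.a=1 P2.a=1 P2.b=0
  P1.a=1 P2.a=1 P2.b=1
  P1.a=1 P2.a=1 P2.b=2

outcome vector order: (P1.a,P2.a,P2.b)
under TSO → 0/0/0; 0/0/1; 0/0/2; 0/1/1; 0/1/2; 1/0/0; 1/0/1; 1/0/2; 1/1/1; 1/1/2
claimed∖TSO = {1/1/0}

spurious: P1.a=1 P2.a=1 P2.b=0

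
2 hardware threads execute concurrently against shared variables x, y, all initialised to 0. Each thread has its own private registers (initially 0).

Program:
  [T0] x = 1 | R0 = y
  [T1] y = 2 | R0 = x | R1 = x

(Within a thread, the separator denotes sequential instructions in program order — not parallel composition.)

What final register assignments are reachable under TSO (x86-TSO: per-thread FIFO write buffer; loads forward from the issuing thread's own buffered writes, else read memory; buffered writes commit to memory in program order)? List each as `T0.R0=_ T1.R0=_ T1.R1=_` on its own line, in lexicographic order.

outcome vector order: (T0.R0,T1.R0,T1.R1)
|TSO outcomes| = 6

T0.R0=0 T1.R0=0 T1.R1=0
T0.R0=0 T1.R0=0 T1.R1=1
T0.R0=0 T1.R0=1 T1.R1=1
T0.R0=2 T1.R0=0 T1.R1=0
T0.R0=2 T1.R0=0 T1.R1=1
T0.R0=2 T1.R0=1 T1.R1=1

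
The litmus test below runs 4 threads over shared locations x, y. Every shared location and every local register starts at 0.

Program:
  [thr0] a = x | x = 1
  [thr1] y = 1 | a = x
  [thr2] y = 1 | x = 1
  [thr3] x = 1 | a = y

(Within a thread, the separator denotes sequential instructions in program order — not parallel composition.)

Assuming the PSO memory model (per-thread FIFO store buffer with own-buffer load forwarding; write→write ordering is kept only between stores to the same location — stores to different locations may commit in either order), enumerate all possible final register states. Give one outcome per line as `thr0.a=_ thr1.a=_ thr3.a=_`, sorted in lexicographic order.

outcome vector order: (thr0.a,thr1.a,thr3.a)
|PSO outcomes| = 8

thr0.a=0 thr1.a=0 thr3.a=0
thr0.a=0 thr1.a=0 thr3.a=1
thr0.a=0 thr1.a=1 thr3.a=0
thr0.a=0 thr1.a=1 thr3.a=1
thr0.a=1 thr1.a=0 thr3.a=0
thr0.a=1 thr1.a=0 thr3.a=1
thr0.a=1 thr1.a=1 thr3.a=0
thr0.a=1 thr1.a=1 thr3.a=1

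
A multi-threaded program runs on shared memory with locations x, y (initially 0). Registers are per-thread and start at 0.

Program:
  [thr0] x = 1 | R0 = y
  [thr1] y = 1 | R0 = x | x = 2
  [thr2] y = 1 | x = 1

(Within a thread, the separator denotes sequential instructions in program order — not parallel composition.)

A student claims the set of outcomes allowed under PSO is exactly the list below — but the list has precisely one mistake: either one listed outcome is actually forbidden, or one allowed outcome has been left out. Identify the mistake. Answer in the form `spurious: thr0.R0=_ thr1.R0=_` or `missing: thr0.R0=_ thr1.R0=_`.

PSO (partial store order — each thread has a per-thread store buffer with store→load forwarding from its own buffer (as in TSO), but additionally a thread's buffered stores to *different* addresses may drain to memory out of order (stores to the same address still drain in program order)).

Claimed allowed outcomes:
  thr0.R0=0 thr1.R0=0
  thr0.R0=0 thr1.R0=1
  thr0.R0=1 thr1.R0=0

outcome vector order: (thr0.R0,thr1.R0)
PSO: 4 outcomes — {00; 01; 10; 11}
PSO∖claimed = {11}

missing: thr0.R0=1 thr1.R0=1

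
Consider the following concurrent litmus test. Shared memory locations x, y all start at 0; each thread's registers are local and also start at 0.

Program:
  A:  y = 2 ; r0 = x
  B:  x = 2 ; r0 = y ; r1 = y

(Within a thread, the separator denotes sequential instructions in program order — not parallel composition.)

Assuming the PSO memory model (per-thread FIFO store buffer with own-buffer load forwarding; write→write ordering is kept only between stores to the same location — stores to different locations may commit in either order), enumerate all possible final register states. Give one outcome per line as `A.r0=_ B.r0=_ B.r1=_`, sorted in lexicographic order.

outcome vector order: (A.r0,B.r0,B.r1)
|PSO outcomes| = 6

A.r0=0 B.r0=0 B.r1=0
A.r0=0 B.r0=0 B.r1=2
A.r0=0 B.r0=2 B.r1=2
A.r0=2 B.r0=0 B.r1=0
A.r0=2 B.r0=0 B.r1=2
A.r0=2 B.r0=2 B.r1=2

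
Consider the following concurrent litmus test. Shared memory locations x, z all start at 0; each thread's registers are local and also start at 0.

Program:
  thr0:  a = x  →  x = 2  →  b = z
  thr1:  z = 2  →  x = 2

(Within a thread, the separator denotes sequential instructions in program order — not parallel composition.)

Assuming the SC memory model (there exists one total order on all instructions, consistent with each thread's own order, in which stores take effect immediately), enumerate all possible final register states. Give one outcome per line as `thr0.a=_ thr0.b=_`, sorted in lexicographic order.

outcome vector order: (thr0.a,thr0.b)
|SC outcomes| = 3

thr0.a=0 thr0.b=0
thr0.a=0 thr0.b=2
thr0.a=2 thr0.b=2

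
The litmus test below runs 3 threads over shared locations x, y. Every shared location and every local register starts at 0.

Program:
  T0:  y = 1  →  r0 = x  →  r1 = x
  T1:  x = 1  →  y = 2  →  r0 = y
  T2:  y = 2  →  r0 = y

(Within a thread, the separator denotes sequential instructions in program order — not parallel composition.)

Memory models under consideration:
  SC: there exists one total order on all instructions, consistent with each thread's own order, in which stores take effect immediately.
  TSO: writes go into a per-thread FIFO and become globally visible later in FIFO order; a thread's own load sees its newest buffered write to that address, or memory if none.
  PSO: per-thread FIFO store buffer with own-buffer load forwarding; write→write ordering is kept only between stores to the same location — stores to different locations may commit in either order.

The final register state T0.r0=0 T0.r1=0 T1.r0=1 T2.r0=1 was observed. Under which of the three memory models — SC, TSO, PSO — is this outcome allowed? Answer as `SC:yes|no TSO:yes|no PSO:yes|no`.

outcome vector order: (T0.r0,T0.r1,T1.r0,T2.r0)
SC (8): (0,0,2,1); (0,0,2,2); (0,1,2,1); (0,1,2,2); (1,1,1,1); (1,1,1,2); (1,1,2,1); (1,1,2,2)
TSO (12): (0,0,1,1); (0,0,1,2); (0,0,2,1); (0,0,2,2); (0,1,1,1); (0,1,1,2); (0,1,2,1); (0,1,2,2); (1,1,1,1); (1,1,1,2); (1,1,2,1); (1,1,2,2)
PSO (12): (0,0,1,1); (0,0,1,2); (0,0,2,1); (0,0,2,2); (0,1,1,1); (0,1,1,2); (0,1,2,1); (0,1,2,2); (1,1,1,1); (1,1,1,2); (1,1,2,1); (1,1,2,2)
target (0,0,1,1) ∈ {TSO,PSO}

SC:no TSO:yes PSO:yes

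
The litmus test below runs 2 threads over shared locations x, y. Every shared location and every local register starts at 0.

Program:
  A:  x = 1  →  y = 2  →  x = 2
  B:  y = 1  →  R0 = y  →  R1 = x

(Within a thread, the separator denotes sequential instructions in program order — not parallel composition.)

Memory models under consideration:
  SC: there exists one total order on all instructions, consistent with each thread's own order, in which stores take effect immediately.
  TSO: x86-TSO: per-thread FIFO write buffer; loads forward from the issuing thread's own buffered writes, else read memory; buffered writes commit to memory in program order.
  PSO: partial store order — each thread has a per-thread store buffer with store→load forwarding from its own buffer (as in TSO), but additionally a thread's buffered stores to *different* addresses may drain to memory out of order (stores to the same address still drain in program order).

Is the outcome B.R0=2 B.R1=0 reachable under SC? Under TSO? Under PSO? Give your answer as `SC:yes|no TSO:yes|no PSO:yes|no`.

outcome vector order: (B.R0,B.R1)
[SC] allowed = {1/0, 1/1, 1/2, 2/1, 2/2}
[TSO] allowed = {1/0, 1/1, 1/2, 2/1, 2/2}
[PSO] allowed = {1/0, 1/1, 1/2, 2/0, 2/1, 2/2}
target 2/0 ∈ {PSO}

SC:no TSO:no PSO:yes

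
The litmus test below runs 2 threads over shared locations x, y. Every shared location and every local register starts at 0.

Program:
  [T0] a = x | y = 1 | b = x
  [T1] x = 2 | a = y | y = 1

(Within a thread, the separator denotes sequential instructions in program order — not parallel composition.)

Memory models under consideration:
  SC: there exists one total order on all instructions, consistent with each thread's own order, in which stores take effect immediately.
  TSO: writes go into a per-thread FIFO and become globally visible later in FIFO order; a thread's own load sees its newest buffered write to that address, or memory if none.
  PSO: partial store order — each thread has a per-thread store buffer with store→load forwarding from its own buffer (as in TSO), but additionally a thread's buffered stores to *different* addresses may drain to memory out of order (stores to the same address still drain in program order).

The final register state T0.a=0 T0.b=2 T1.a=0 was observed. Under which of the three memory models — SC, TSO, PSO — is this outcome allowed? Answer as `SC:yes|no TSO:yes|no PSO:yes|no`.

SC:yes TSO:yes PSO:yes

outcome vector order: (T0.a,T0.b,T1.a)
under SC → (0,0,1), (0,2,0), (0,2,1), (2,2,0), (2,2,1)
under TSO → (0,0,0), (0,0,1), (0,2,0), (0,2,1), (2,2,0), (2,2,1)
under PSO → (0,0,0), (0,0,1), (0,2,0), (0,2,1), (2,2,0), (2,2,1)
target (0,2,0) ∈ {SC,TSO,PSO}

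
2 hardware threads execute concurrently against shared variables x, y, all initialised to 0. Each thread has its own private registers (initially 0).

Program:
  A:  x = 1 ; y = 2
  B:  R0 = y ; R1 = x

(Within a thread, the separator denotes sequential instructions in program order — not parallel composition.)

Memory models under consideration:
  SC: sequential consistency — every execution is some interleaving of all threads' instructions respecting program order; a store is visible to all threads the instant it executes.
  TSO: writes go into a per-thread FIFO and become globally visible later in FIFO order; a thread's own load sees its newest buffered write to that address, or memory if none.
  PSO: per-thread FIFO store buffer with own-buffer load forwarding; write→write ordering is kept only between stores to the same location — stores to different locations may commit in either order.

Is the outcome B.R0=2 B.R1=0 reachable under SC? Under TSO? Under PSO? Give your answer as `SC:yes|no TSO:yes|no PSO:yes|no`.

outcome vector order: (B.R0,B.R1)
SC (3): (0,0), (0,1), (2,1)
TSO (3): (0,0), (0,1), (2,1)
PSO (4): (0,0), (0,1), (2,0), (2,1)
target (2,0) ∈ {PSO}

SC:no TSO:no PSO:yes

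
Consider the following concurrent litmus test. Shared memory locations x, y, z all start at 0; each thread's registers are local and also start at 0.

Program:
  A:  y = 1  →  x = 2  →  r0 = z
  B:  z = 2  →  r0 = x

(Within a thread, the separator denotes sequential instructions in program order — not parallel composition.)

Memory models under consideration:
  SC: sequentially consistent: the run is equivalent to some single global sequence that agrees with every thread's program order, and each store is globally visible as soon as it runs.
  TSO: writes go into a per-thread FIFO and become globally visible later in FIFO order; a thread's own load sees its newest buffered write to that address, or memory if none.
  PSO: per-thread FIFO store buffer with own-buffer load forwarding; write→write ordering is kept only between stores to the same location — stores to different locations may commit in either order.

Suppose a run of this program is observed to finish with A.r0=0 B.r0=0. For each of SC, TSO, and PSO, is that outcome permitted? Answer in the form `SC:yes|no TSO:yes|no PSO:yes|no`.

outcome vector order: (A.r0,B.r0)
SC: 3 outcomes — {<0 2>, <2 0>, <2 2>}
TSO: 4 outcomes — {<0 0>, <0 2>, <2 0>, <2 2>}
PSO: 4 outcomes — {<0 0>, <0 2>, <2 0>, <2 2>}
target <0 0> ∈ {TSO,PSO}

SC:no TSO:yes PSO:yes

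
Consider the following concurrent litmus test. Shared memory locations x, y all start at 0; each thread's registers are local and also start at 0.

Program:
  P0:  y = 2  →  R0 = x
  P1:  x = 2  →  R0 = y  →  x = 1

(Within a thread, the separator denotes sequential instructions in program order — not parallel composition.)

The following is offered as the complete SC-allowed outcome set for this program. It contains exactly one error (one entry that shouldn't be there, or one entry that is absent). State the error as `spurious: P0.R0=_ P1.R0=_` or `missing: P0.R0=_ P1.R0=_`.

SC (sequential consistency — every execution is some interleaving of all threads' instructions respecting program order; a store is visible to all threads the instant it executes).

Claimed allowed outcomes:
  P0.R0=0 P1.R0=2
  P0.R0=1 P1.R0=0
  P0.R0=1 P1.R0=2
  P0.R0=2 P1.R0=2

missing: P0.R0=2 P1.R0=0

outcome vector order: (P0.R0,P1.R0)
SC: 5 outcomes — {<0 2>, <1 0>, <1 2>, <2 0>, <2 2>}
SC∖claimed = {<2 0>}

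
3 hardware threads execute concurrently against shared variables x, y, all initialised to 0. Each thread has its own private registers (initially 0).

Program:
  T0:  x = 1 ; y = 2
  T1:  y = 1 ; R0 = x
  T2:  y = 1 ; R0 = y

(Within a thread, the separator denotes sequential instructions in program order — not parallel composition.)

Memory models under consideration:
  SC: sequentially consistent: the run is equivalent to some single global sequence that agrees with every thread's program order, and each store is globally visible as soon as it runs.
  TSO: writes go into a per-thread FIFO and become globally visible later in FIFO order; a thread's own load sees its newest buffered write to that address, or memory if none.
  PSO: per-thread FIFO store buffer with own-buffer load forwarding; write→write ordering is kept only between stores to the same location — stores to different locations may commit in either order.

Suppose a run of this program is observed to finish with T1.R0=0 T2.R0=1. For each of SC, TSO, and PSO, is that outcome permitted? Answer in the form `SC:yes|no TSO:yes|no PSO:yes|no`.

outcome vector order: (T1.R0,T2.R0)
SC (4): <0 1>, <0 2>, <1 1>, <1 2>
TSO (4): <0 1>, <0 2>, <1 1>, <1 2>
PSO (4): <0 1>, <0 2>, <1 1>, <1 2>
target <0 1> ∈ {SC,TSO,PSO}

SC:yes TSO:yes PSO:yes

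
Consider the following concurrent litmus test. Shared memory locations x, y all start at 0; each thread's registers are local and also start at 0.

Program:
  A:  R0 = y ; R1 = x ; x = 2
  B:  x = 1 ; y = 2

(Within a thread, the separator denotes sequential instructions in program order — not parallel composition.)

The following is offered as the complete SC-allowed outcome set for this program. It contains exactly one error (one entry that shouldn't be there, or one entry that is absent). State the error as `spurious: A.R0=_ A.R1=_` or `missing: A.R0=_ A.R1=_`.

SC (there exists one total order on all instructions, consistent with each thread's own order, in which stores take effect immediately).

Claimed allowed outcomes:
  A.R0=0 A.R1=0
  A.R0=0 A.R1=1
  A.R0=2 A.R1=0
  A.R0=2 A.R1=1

spurious: A.R0=2 A.R1=0

outcome vector order: (A.R0,A.R1)
under SC → <0 0>; <0 1>; <2 1>
claimed∖SC = {<2 0>}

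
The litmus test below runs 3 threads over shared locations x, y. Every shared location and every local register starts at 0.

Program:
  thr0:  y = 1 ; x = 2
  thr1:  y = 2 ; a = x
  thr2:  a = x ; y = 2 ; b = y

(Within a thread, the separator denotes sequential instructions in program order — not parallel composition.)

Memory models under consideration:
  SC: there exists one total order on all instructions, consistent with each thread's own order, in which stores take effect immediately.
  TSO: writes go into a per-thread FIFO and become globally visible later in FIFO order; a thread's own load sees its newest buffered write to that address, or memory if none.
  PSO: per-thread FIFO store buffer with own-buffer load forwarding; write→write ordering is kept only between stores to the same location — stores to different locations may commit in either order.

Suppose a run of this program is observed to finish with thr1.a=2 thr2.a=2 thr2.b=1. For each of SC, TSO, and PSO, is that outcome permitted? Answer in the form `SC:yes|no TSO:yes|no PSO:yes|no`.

outcome vector order: (thr1.a,thr2.a,thr2.b)
SC: 6 outcomes — {(0,0,1); (0,0,2); (0,2,2); (2,0,1); (2,0,2); (2,2,2)}
TSO: 6 outcomes — {(0,0,1); (0,0,2); (0,2,2); (2,0,1); (2,0,2); (2,2,2)}
PSO: 8 outcomes — {(0,0,1); (0,0,2); (0,2,1); (0,2,2); (2,0,1); (2,0,2); (2,2,1); (2,2,2)}
target (2,2,1) ∈ {PSO}

SC:no TSO:no PSO:yes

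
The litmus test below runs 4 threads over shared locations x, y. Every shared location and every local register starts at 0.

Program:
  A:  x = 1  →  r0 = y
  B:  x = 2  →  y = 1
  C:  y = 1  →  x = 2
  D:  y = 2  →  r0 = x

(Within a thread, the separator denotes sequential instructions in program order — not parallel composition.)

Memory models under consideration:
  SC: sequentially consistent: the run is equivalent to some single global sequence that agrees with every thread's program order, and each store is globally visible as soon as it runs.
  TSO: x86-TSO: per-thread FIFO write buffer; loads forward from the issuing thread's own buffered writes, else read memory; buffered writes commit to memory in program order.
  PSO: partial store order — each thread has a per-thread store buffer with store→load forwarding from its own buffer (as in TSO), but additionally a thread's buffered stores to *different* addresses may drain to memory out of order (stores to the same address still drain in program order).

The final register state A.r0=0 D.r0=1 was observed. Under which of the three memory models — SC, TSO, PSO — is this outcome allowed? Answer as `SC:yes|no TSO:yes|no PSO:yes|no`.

outcome vector order: (A.r0,D.r0)
[SC] allowed = {(0,1); (0,2); (1,0); (1,1); (1,2); (2,0); (2,1); (2,2)}
[TSO] allowed = {(0,0); (0,1); (0,2); (1,0); (1,1); (1,2); (2,0); (2,1); (2,2)}
[PSO] allowed = {(0,0); (0,1); (0,2); (1,0); (1,1); (1,2); (2,0); (2,1); (2,2)}
target (0,1) ∈ {SC,TSO,PSO}

SC:yes TSO:yes PSO:yes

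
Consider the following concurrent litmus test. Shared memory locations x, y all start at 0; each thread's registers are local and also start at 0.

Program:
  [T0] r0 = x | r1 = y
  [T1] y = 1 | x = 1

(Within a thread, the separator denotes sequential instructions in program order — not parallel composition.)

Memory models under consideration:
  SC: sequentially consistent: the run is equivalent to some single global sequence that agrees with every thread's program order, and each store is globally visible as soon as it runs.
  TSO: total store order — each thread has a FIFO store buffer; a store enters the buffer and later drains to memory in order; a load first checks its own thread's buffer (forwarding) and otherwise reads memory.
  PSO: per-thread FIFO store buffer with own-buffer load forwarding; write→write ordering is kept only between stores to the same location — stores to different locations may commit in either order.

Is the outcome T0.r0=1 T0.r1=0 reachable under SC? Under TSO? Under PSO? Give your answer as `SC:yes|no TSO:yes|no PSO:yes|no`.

outcome vector order: (T0.r0,T0.r1)
SC: 3 outcomes — {<0 0>, <0 1>, <1 1>}
TSO: 3 outcomes — {<0 0>, <0 1>, <1 1>}
PSO: 4 outcomes — {<0 0>, <0 1>, <1 0>, <1 1>}
target <1 0> ∈ {PSO}

SC:no TSO:no PSO:yes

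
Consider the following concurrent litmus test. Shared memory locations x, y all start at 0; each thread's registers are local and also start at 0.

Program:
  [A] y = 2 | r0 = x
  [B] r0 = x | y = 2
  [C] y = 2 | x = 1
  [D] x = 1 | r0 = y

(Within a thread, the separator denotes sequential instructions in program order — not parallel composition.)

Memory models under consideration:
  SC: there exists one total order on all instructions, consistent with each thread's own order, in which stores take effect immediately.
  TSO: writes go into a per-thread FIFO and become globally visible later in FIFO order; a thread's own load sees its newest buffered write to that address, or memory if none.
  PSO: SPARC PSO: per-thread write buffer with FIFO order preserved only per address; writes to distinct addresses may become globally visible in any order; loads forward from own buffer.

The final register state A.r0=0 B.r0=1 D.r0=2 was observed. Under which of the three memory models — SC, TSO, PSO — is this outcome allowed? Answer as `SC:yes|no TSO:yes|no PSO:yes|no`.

SC:yes TSO:yes PSO:yes

outcome vector order: (A.r0,B.r0,D.r0)
SC (6): 002; 012; 100; 102; 110; 112
TSO (8): 000; 002; 010; 012; 100; 102; 110; 112
PSO (8): 000; 002; 010; 012; 100; 102; 110; 112
target 012 ∈ {SC,TSO,PSO}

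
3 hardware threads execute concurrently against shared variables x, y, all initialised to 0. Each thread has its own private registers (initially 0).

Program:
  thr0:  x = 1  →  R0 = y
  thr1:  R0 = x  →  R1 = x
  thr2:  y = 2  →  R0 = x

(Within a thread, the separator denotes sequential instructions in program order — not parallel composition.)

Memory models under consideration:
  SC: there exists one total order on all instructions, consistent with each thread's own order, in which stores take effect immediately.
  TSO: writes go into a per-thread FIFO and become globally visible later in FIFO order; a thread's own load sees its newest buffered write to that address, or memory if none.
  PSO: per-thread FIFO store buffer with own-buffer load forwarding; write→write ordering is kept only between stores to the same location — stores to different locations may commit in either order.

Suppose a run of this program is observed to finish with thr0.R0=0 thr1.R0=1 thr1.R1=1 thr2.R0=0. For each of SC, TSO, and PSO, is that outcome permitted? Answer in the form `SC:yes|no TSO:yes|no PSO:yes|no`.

SC:no TSO:yes PSO:yes

outcome vector order: (thr0.R0,thr1.R0,thr1.R1,thr2.R0)
SC (9): <0 0 0 1>, <0 0 1 1>, <0 1 1 1>, <2 0 0 0>, <2 0 0 1>, <2 0 1 0>, <2 0 1 1>, <2 1 1 0>, <2 1 1 1>
TSO (12): <0 0 0 0>, <0 0 0 1>, <0 0 1 0>, <0 0 1 1>, <0 1 1 0>, <0 1 1 1>, <2 0 0 0>, <2 0 0 1>, <2 0 1 0>, <2 0 1 1>, <2 1 1 0>, <2 1 1 1>
PSO (12): <0 0 0 0>, <0 0 0 1>, <0 0 1 0>, <0 0 1 1>, <0 1 1 0>, <0 1 1 1>, <2 0 0 0>, <2 0 0 1>, <2 0 1 0>, <2 0 1 1>, <2 1 1 0>, <2 1 1 1>
target <0 1 1 0> ∈ {TSO,PSO}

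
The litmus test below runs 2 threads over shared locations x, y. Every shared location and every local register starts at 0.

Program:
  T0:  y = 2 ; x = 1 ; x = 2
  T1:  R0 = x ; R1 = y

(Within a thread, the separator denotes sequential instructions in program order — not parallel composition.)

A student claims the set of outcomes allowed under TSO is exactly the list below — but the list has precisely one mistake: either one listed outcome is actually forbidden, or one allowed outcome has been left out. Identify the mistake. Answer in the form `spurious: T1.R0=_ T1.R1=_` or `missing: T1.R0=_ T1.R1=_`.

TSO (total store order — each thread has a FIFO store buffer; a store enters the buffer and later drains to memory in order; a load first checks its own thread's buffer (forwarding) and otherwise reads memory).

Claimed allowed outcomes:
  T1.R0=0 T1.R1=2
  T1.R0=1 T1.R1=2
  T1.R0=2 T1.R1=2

outcome vector order: (T1.R0,T1.R1)
[TSO] allowed = {<0 0> <0 2> <1 2> <2 2>}
TSO∖claimed = {<0 0>}

missing: T1.R0=0 T1.R1=0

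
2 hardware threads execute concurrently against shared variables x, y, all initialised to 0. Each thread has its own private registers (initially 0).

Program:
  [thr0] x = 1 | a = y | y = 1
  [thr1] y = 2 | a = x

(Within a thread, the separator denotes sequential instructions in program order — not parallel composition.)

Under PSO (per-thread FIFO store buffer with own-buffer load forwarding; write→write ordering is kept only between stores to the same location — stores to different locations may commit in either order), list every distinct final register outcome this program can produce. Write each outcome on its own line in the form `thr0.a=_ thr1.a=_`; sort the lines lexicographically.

outcome vector order: (thr0.a,thr1.a)
|PSO outcomes| = 4

thr0.a=0 thr1.a=0
thr0.a=0 thr1.a=1
thr0.a=2 thr1.a=0
thr0.a=2 thr1.a=1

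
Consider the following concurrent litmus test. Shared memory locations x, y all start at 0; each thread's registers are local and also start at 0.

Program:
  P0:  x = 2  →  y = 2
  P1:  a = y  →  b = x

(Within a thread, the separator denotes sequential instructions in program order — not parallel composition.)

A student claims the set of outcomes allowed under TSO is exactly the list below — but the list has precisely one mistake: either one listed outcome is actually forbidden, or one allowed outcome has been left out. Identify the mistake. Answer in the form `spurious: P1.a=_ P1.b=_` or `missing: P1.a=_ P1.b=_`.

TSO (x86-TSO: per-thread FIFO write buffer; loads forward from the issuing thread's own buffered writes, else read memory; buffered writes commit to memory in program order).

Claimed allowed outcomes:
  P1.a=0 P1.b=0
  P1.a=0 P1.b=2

missing: P1.a=2 P1.b=2

outcome vector order: (P1.a,P1.b)
TSO: 3 outcomes — {00; 02; 22}
TSO∖claimed = {22}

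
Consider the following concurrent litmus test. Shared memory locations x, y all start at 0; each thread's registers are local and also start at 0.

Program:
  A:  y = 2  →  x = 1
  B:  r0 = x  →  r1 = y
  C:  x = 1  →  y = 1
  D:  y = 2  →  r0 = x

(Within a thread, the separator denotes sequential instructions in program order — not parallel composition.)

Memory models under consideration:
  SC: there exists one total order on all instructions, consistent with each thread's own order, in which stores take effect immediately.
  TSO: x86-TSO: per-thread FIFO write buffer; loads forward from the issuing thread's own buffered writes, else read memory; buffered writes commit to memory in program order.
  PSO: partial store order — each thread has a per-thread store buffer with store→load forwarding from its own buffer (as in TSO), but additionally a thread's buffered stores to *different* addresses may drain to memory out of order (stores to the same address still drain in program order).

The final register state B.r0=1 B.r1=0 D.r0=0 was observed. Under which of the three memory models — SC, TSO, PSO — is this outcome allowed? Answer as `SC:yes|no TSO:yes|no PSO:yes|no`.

SC:no TSO:yes PSO:yes

outcome vector order: (B.r0,B.r1,D.r0)
SC (11): <0 0 0> <0 0 1> <0 1 0> <0 1 1> <0 2 0> <0 2 1> <1 0 1> <1 1 0> <1 1 1> <1 2 0> <1 2 1>
TSO (12): <0 0 0> <0 0 1> <0 1 0> <0 1 1> <0 2 0> <0 2 1> <1 0 0> <1 0 1> <1 1 0> <1 1 1> <1 2 0> <1 2 1>
PSO (12): <0 0 0> <0 0 1> <0 1 0> <0 1 1> <0 2 0> <0 2 1> <1 0 0> <1 0 1> <1 1 0> <1 1 1> <1 2 0> <1 2 1>
target <1 0 0> ∈ {TSO,PSO}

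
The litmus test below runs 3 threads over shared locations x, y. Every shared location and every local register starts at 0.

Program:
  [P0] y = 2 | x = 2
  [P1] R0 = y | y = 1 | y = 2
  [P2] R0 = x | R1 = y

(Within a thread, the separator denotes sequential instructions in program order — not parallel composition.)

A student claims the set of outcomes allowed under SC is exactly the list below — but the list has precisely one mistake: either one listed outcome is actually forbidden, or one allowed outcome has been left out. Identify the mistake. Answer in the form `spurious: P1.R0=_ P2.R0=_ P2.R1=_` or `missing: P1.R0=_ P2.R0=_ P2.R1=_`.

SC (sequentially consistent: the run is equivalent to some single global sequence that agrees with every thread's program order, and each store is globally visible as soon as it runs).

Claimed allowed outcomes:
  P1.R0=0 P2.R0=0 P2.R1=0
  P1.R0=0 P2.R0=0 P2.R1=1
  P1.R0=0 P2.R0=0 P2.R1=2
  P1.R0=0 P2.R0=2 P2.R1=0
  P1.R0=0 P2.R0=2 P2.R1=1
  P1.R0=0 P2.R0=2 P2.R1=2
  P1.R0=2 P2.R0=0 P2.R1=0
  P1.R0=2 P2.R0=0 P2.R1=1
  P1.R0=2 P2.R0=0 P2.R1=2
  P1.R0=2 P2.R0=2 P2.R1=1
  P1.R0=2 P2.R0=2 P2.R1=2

outcome vector order: (P1.R0,P2.R0,P2.R1)
SC: 10 outcomes — {(0,0,0) (0,0,1) (0,0,2) (0,2,1) (0,2,2) (2,0,0) (2,0,1) (2,0,2) (2,2,1) (2,2,2)}
claimed∖SC = {(0,2,0)}

spurious: P1.R0=0 P2.R0=2 P2.R1=0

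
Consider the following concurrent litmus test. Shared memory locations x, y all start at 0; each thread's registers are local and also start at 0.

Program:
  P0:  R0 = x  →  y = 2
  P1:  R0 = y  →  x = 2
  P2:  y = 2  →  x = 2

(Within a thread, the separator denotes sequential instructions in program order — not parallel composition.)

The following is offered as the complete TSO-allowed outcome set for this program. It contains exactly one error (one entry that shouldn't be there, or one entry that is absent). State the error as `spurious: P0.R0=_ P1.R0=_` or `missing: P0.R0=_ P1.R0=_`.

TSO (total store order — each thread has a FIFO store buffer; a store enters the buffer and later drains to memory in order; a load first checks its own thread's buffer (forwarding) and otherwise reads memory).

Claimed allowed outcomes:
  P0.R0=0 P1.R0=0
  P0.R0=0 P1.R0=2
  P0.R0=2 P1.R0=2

missing: P0.R0=2 P1.R0=0

outcome vector order: (P0.R0,P1.R0)
TSO (4): 00; 02; 20; 22
TSO∖claimed = {20}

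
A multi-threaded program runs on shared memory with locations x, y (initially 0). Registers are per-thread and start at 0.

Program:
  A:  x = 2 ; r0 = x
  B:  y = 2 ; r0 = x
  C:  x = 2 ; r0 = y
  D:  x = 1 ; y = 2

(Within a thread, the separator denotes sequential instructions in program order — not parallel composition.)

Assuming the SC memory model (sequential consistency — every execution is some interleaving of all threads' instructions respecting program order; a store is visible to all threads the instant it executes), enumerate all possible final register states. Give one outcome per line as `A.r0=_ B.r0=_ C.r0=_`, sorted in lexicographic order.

A.r0=1 B.r0=0 C.r0=2
A.r0=1 B.r0=1 C.r0=0
A.r0=1 B.r0=1 C.r0=2
A.r0=1 B.r0=2 C.r0=0
A.r0=1 B.r0=2 C.r0=2
A.r0=2 B.r0=0 C.r0=2
A.r0=2 B.r0=1 C.r0=0
A.r0=2 B.r0=1 C.r0=2
A.r0=2 B.r0=2 C.r0=0
A.r0=2 B.r0=2 C.r0=2

outcome vector order: (A.r0,B.r0,C.r0)
|SC outcomes| = 10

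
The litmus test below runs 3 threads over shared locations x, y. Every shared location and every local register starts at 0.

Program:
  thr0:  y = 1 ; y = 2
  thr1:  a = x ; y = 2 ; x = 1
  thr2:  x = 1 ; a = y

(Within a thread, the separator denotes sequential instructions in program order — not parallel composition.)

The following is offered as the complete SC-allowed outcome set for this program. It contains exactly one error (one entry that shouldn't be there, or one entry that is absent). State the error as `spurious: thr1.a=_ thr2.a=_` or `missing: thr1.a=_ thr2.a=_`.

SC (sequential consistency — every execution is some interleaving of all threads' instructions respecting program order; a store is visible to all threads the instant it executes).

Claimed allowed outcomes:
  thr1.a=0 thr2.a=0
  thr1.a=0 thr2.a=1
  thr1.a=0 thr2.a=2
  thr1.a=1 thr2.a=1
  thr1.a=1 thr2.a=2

missing: thr1.a=1 thr2.a=0

outcome vector order: (thr1.a,thr2.a)
SC (6): 0/0 0/1 0/2 1/0 1/1 1/2
SC∖claimed = {1/0}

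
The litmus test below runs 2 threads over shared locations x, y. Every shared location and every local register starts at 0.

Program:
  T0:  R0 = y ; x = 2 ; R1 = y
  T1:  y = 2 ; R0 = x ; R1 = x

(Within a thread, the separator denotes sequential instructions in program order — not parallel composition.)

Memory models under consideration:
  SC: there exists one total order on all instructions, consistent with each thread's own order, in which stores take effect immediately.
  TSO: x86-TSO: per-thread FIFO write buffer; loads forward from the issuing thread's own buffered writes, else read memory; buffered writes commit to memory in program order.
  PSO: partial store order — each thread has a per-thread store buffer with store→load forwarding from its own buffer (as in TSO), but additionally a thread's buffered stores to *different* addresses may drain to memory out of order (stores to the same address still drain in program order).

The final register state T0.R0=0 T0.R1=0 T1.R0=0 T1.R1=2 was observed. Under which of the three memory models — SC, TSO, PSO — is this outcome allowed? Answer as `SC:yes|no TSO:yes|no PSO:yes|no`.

outcome vector order: (T0.R0,T0.R1,T1.R0,T1.R1)
[SC] allowed = {0/0/2/2; 0/2/0/0; 0/2/0/2; 0/2/2/2; 2/2/0/0; 2/2/0/2; 2/2/2/2}
[TSO] allowed = {0/0/0/0; 0/0/0/2; 0/0/2/2; 0/2/0/0; 0/2/0/2; 0/2/2/2; 2/2/0/0; 2/2/0/2; 2/2/2/2}
[PSO] allowed = {0/0/0/0; 0/0/0/2; 0/0/2/2; 0/2/0/0; 0/2/0/2; 0/2/2/2; 2/2/0/0; 2/2/0/2; 2/2/2/2}
target 0/0/0/2 ∈ {TSO,PSO}

SC:no TSO:yes PSO:yes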